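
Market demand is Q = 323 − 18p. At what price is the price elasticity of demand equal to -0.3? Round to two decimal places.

Set −bp/(a − bp) = −0.3 ⇒ bp = 0.3(a − bp) ⇒ bp(1+0.3) = 0.3·a.
p = 0.3·323/(18·1.3) ≈ 4.14.

4.14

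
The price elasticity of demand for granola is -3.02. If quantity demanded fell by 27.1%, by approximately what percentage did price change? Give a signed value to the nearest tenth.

%ΔQ ≈ E × %ΔP ⇒ %ΔP = %ΔQ / E = (-27.1%)/(-3.02) ≈ 9.0%.

9.0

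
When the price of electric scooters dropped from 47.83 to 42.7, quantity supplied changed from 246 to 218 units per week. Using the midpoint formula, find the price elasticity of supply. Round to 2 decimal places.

%Δq = (218 − 246)/[(246 + 218)/2] = -28/232 ≈ -0.1207.
%ΔP = (42.7 − 47.83)/[(47.83 + 42.7)/2] = -5.13/45.265 ≈ -0.1133.
Arc elasticity E = %Δq/%ΔP ≈ -0.1207/-0.1133 ≈ 1.06.
|E| > 1: supply is elastic over this range.

1.06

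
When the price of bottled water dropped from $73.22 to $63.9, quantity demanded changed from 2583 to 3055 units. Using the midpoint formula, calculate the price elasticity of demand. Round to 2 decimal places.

-1.23

%Δq = (3055 − 2583)/[(2583 + 3055)/2] = 472/2819 ≈ 0.1674.
%ΔP = (63.9 − 73.22)/[(73.22 + 63.9)/2] = -9.32/68.56 ≈ -0.1359.
Arc elasticity E = %Δq/%ΔP ≈ 0.1674/-0.1359 ≈ -1.23.
|E| > 1: demand is elastic over this range.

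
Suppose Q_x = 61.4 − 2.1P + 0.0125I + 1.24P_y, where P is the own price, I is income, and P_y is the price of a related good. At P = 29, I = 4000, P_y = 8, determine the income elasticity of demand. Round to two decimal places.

0.83

Substituting, Q_x = 61.4 − 2.1(29) + 0.0125(4000) + 1.24(8) = 61.4 − 60.9 + 50 + 9.92 = 60.42.
∂Q_x/∂I = +0.0125, so E_I = 0.0125·(4000/60.42) ≈ 0.83.
E_I ∈ (0,1): normal good (necessity).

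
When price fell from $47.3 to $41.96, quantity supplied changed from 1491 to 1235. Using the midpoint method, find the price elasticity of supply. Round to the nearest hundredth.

1.57

%ΔQ = (1235 − 1491)/[(1491 + 1235)/2] = -256/1363 ≈ -0.1878.
%Δp = (41.96 − 47.3)/[(47.3 + 41.96)/2] = -5.34/44.63 ≈ -0.1197.
Arc elasticity E = %ΔQ/%Δp ≈ -0.1878/-0.1197 ≈ 1.57.
|E| > 1: supply is elastic over this range.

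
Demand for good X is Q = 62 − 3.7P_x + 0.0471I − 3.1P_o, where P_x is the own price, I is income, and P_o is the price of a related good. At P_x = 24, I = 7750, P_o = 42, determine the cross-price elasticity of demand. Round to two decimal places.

-0.63

At the given point, Q = 62 − 3.7(24) + 0.0471(7750) − 3.1(42) = 62 − 88.8 + 365.025 − 130.2 = 208.025.
∂Q/∂P_o = −3.1, so E_xy = -3.1·(42/208.025) ≈ -0.63.
E_xy < 0: the goods are complements.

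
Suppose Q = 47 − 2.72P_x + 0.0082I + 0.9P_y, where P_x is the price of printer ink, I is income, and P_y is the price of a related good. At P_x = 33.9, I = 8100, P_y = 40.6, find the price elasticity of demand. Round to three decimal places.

Substituting, Q = 47 − 2.72(33.9) + 0.0082(8100) + 0.9(40.6) = 47 − 92.208 + 66.42 + 36.54 = 57.752.
∂Q/∂P_x = −2.72, so E_p = (−2.72)·(33.9/57.752) ≈ -1.597.
|E_p| > 1: demand is elastic.

-1.597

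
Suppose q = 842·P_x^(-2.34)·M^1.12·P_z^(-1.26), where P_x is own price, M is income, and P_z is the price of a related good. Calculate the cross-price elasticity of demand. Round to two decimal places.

-1.26

For a Cobb–Douglas (constant-elasticity) form q = A·P_z^α·…, the elasticity with respect to P_z equals the exponent α at every point.
Here the exponent on P_z is -1.26, so the cross-price elasticity of demand is -1.26.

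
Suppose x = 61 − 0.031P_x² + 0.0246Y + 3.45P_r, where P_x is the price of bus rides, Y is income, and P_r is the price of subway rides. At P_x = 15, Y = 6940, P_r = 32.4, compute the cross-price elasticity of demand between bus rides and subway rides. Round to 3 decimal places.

First evaluate x: 61 − 0.031(15)² + 0.0246(6940) + 3.45(32.4) = 61 − 6.975 + 170.724 + 111.78 = 336.529.
∂x/∂P_r = +3.45, so E_xy = 3.45·(32.4/336.529) ≈ 0.332.
E_xy > 0: the goods are substitutes.

0.332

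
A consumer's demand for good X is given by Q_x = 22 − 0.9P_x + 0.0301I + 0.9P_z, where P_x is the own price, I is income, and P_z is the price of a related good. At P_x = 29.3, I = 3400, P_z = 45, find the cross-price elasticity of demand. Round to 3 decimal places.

Q_x = 22 − 0.9(29.3) + 0.0301(3400) + 0.9(45) = 22 − 26.37 + 102.34 + 40.5 = 138.47.
∂Q_x/∂P_z = +0.9, so E_xy = 0.9·(45/138.47) ≈ 0.292.
E_xy > 0: the goods are substitutes.

0.292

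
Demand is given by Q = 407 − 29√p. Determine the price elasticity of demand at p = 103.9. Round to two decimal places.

-1.33

At p = 103.9, Q = 111.3991.
dQ/dp = −29/(2√p) = −29/(2·10.1931).
Point elasticity E = (dQ/dp)·(p/Q) = -1.4225 × 103.9/111.3991 ≈ -1.33.
|E| > 1, so demand is elastic at this price.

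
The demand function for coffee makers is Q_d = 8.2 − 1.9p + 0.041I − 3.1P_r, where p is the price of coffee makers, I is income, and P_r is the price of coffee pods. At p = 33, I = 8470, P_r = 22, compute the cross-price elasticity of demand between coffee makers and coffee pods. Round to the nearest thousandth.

Substituting, Q_d = 8.2 − 1.9(33) + 0.041(8470) − 3.1(22) = 8.2 − 62.7 + 347.27 − 68.2 = 224.57.
∂Q_d/∂P_r = −3.1, so E_xy = -3.1·(22/224.57) ≈ -0.304.
E_xy < 0: the goods are complements.

-0.304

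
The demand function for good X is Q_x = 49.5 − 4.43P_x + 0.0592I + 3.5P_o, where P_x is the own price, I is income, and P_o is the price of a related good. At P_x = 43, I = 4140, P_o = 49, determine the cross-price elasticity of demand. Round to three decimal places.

At the given point, Q_x = 49.5 − 4.43(43) + 0.0592(4140) + 3.5(49) = 49.5 − 190.49 + 245.088 + 171.5 = 275.598.
∂Q_x/∂P_o = +3.5, so E_xy = 3.5·(49/275.598) ≈ 0.622.
E_xy > 0: the goods are substitutes.

0.622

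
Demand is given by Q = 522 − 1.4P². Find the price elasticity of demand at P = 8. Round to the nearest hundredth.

-0.41

At P = 8, Q = 432.4.
dQ/dP = −2·1.4·P = −22.4.
Point elasticity E = (dQ/dP)·(P/Q) = -22.4 × 8/432.4 ≈ -0.41.
|E| < 1, so demand is inelastic at this price.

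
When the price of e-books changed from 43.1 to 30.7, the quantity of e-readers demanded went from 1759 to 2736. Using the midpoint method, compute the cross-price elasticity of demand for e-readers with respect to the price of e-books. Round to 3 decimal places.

%ΔQ_x = (2736 − 1759)/[(1759+2736)/2] = 977/2247.5 ≈ 0.4347.
%ΔP_y = (30.7 − 43.1)/[(43.1+30.7)/2] ≈ -0.3360.
E_xy = 0.4347/-0.3360 ≈ -1.294.
E_xy < 0, so e-readers and e-books are complements.

-1.294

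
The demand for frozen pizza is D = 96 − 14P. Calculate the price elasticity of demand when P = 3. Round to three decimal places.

At P = 3, D = 54.
dD/dP = −14.
Point elasticity E = (dD/dP)·(P/D) = -14 × 3/54 ≈ -0.778.
|E| < 1, so demand is inelastic at this price.

-0.778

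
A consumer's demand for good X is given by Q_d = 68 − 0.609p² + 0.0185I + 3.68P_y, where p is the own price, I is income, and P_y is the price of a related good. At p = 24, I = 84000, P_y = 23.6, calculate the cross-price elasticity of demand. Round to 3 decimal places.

0.064

Q_d = 68 − 0.609(24)² + 0.0185(84000) + 3.68(23.6) = 68 − 350.784 + 1554 + 86.848 = 1358.064.
∂Q_d/∂P_y = +3.68, so E_xy = 3.68·(23.6/1358.064) ≈ 0.064.
E_xy > 0: the goods are substitutes.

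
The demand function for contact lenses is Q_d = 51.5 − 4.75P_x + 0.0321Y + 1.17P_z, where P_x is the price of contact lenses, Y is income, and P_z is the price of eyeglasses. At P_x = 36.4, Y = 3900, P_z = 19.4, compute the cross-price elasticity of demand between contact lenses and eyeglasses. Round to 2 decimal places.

At the given point, Q_d = 51.5 − 4.75(36.4) + 0.0321(3900) + 1.17(19.4) = 51.5 − 172.9 + 125.19 + 22.698 = 26.488.
∂Q_d/∂P_z = +1.17, so E_xy = 1.17·(19.4/26.488) ≈ 0.86.
E_xy > 0: the goods are substitutes.

0.86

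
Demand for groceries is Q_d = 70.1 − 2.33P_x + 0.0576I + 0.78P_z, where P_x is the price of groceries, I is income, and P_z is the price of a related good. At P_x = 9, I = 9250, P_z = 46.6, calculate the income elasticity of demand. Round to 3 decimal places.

Q_d = 70.1 − 2.33(9) + 0.0576(9250) + 0.78(46.6) = 70.1 − 20.97 + 532.8 + 36.348 = 618.278.
∂Q_d/∂I = +0.0576, so E_I = 0.0576·(9250/618.278) ≈ 0.862.
E_I ∈ (0,1): normal good (necessity).

0.862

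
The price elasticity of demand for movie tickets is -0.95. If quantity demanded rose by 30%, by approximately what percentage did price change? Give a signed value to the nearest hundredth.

-31.58

%ΔQ ≈ E × %ΔP ⇒ %ΔP = %ΔQ / E = (30%)/(-0.95) ≈ -31.58%.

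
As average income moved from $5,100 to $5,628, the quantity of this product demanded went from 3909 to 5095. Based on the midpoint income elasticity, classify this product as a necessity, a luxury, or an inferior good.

%ΔQ = (5095 − 3909)/[(3909+5095)/2] = 1186/4502 ≈ 0.2634.
%ΔI = (5,628 − 5,100)/[(5,100+5,628)/2] = 528/5364 ≈ 0.0984.
E_I = %ΔQ/%ΔI ≈ 2.676.
E_I > 1: normal good (luxury).

luxury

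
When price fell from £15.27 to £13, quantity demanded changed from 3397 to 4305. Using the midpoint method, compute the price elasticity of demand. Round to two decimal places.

-1.47

%Δq = (4305 − 3397)/[(3397 + 4305)/2] = 908/3851 ≈ 0.2358.
%ΔP = (13 − 15.27)/[(15.27 + 13)/2] = -2.27/14.135 ≈ -0.1606.
Arc elasticity E = %Δq/%ΔP ≈ 0.2358/-0.1606 ≈ -1.47.
|E| > 1: demand is elastic over this range.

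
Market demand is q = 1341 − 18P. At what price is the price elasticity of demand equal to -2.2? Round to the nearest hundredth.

51.22

Set −bP/(a − bP) = −2.2 ⇒ bP = 2.2(a − bP) ⇒ bP(1+2.2) = 2.2·a.
P = 2.2·1341/(18·3.2) ≈ 51.22.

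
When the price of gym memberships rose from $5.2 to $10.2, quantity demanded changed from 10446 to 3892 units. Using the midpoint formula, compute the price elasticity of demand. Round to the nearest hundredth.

-1.41

%Δq = (3892 − 10446)/[(10446 + 3892)/2] = -6554/7169 ≈ -0.9142.
%Δp = (10.2 − 5.2)/[(5.2 + 10.2)/2] = 5/7.7 ≈ 0.6494.
Arc elasticity E = %Δq/%Δp ≈ -0.9142/0.6494 ≈ -1.41.
|E| > 1: demand is elastic over this range.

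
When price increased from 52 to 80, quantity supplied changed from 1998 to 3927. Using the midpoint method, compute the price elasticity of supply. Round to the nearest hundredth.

%Δq = (3927 − 1998)/[(1998 + 3927)/2] = 1929/2962.5 ≈ 0.6511.
%ΔP = (80 − 52)/[(52 + 80)/2] = 28/66 ≈ 0.4242.
Arc elasticity E = %Δq/%ΔP ≈ 0.6511/0.4242 ≈ 1.53.
|E| > 1: supply is elastic over this range.

1.53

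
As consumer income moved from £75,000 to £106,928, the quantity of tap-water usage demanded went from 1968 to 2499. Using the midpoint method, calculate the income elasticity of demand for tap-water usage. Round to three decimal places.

0.677

%ΔQ = (2499 − 1968)/[(1968+2499)/2] = 531/2233.5 ≈ 0.2377.
%ΔI = (106,928 − 75,000)/[(75,000+106,928)/2] = 31928/90964 ≈ 0.3510.
E_I = %ΔQ/%ΔI ≈ 0.677.
E_I ∈ (0,1): normal good (necessity).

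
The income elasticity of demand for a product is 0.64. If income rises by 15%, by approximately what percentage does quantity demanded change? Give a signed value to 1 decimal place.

%ΔQ ≈ E × %ΔI = (0.64) × (15%) = 9.6%.

9.6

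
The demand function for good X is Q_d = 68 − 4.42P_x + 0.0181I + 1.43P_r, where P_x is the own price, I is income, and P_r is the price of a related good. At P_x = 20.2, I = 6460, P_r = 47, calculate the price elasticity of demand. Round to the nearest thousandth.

Q_d = 68 − 4.42(20.2) + 0.0181(6460) + 1.43(47) = 68 − 89.284 + 116.926 + 67.21 = 162.852.
∂Q_d/∂P_x = −4.42, so E_p = (−4.42)·(20.2/162.852) ≈ -0.548.
|E_p| < 1: demand is inelastic.

-0.548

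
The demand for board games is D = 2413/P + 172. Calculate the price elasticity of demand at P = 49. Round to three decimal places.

-0.223

At P = 49, D = 221.2449.
dD/dP = −2413/P² = −1.005.
Point elasticity E = (dD/dP)·(P/D) = -1.005 × 49/221.2449 ≈ -0.223.
|E| < 1, so demand is inelastic at this price.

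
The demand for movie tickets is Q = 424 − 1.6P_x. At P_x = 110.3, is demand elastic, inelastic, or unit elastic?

inelastic

At P_x = 110.3, Q = 247.52.
dQ/dP_x = −1.6.
Point elasticity E = (dQ/dP_x)·(P_x/Q) = -1.6 × 110.3/247.52 ≈ -0.713.
|E| ≈ 0.713 < 1, so demand is inelastic.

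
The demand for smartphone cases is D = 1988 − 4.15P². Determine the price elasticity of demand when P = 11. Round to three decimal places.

At P = 11, D = 1485.85.
dD/dP = −2·4.15·P = −91.3.
Point elasticity E = (dD/dP)·(P/D) = -91.3 × 11/1485.85 ≈ -0.676.
|E| < 1, so demand is inelastic at this price.

-0.676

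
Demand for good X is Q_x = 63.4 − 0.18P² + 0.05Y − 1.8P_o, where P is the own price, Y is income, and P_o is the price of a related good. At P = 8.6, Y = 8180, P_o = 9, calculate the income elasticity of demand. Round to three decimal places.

0.923

Evaluating quantity at (P, Y, P_o) gives Q_x = 63.4 − 0.18(8.6)² + 0.05(8180) − 1.8(9) = 63.4 − 13.3128 + 409 − 16.2 = 442.8872.
∂Q_x/∂Y = +0.05, so E_I = 0.05·(8180/442.8872) ≈ 0.923.
E_I ∈ (0,1): normal good (necessity).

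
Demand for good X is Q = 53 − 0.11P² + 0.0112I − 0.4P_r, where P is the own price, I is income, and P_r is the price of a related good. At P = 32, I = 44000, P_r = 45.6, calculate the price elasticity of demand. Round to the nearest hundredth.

-0.54

First evaluate Q: 53 − 0.11(32)² + 0.0112(44000) − 0.4(45.6) = 53 − 112.64 + 492.8 − 18.24 = 414.92.
∂Q/∂P = −2·0.11·P = -7.04, so E_p = -7.04·(32/414.92) ≈ -0.54.
|E_p| < 1: demand is inelastic.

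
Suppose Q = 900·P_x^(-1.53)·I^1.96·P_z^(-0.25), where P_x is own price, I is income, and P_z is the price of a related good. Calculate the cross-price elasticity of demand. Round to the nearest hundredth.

For a Cobb–Douglas (constant-elasticity) form Q = A·P_z^α·…, the elasticity with respect to P_z equals the exponent α at every point.
Here the exponent on P_z is -0.25, so the cross-price elasticity of demand is -0.25.

-0.25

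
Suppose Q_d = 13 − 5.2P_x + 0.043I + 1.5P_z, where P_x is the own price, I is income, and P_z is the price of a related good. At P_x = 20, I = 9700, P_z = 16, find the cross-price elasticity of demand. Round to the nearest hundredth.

0.07

First evaluate Q_d: 13 − 5.2(20) + 0.043(9700) + 1.5(16) = 13 − 104 + 417.1 + 24 = 350.1.
∂Q_d/∂P_z = +1.5, so E_xy = 1.5·(16/350.1) ≈ 0.07.
E_xy > 0: the goods are substitutes.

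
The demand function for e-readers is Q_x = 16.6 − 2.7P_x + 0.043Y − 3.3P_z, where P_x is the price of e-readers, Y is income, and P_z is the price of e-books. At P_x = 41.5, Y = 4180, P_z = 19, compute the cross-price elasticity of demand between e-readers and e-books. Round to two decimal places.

First evaluate Q_x: 16.6 − 2.7(41.5) + 0.043(4180) − 3.3(19) = 16.6 − 112.05 + 179.74 − 62.7 = 21.59.
∂Q_x/∂P_z = −3.3, so E_xy = -3.3·(19/21.59) ≈ -2.90.
E_xy < 0: the goods are complements.

-2.90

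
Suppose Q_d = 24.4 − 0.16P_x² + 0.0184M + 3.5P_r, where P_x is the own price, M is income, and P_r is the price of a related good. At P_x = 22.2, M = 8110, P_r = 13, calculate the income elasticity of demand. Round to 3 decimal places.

Evaluating quantity at (P_x, M, P_r) gives Q_d = 24.4 − 0.16(22.2)² + 0.0184(8110) + 3.5(13) = 24.4 − 78.8544 + 149.224 + 45.5 = 140.2696.
∂Q_d/∂M = +0.0184, so E_I = 0.0184·(8110/140.2696) ≈ 1.064.
E_I > 1: normal good (luxury).

1.064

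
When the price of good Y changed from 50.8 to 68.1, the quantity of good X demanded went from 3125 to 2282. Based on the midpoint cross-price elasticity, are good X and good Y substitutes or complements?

complements

%ΔQ_x = (2282 − 3125)/[(3125+2282)/2] = -843/2703.5 ≈ -0.3118.
%ΔP_y = (68.1 − 50.8)/[(50.8+68.1)/2] ≈ 0.2910.
E_xy = -0.3118/0.2910 ≈ -1.072.
E_xy < 0, so the goods are complements.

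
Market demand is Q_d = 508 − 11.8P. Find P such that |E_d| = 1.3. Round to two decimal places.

24.33

Set −bP/(a − bP) = −1.3 ⇒ bP = 1.3(a − bP) ⇒ bP(1+1.3) = 1.3·a.
P = 1.3·508/(11.8·2.3) ≈ 24.33.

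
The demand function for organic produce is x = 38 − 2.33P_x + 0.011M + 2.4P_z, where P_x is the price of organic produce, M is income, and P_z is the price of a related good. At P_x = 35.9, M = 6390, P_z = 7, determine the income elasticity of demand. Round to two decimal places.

1.70

At the given point, x = 38 − 2.33(35.9) + 0.011(6390) + 2.4(7) = 38 − 83.647 + 70.29 + 16.8 = 41.443.
∂x/∂M = +0.011, so E_I = 0.011·(6390/41.443) ≈ 1.70.
E_I > 1: normal good (luxury).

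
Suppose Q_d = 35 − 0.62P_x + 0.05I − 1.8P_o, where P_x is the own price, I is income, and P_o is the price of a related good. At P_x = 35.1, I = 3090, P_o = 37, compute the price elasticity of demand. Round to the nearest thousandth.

First evaluate Q_d: 35 − 0.62(35.1) + 0.05(3090) − 1.8(37) = 35 − 21.762 + 154.5 − 66.6 = 101.138.
∂Q_d/∂P_x = −0.62, so E_p = (−0.62)·(35.1/101.138) ≈ -0.215.
|E_p| < 1: demand is inelastic.

-0.215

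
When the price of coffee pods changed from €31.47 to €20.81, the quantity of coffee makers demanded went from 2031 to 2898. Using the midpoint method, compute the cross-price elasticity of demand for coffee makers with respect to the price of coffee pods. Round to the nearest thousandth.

-0.863

%ΔQ_x = (2898 − 2031)/[(2031+2898)/2] = 867/2464.5 ≈ 0.3518.
%ΔP_y = (20.81 − 31.47)/[(31.47+20.81)/2] ≈ -0.4078.
E_xy = 0.3518/-0.4078 ≈ -0.863.
E_xy < 0, so coffee makers and coffee pods are complements.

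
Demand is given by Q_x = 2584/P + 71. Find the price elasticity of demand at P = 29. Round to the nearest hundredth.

At P = 29, Q_x = 160.1034.
dQ_x/dP = −2584/P² = −3.0725.
Point elasticity E = (dQ_x/dP)·(P/Q_x) = -3.0725 × 29/160.1034 ≈ -0.56.
|E| < 1, so demand is inelastic at this price.

-0.56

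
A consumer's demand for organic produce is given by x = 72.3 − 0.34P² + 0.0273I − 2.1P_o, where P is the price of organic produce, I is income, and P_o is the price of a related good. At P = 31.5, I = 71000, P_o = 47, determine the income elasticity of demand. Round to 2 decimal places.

At the given point, x = 72.3 − 0.34(31.5)² + 0.0273(71000) − 2.1(47) = 72.3 − 337.365 + 1938.3 − 98.7 = 1574.535.
∂x/∂I = +0.0273, so E_I = 0.0273·(71000/1574.535) ≈ 1.23.
E_I > 1: normal good (luxury).

1.23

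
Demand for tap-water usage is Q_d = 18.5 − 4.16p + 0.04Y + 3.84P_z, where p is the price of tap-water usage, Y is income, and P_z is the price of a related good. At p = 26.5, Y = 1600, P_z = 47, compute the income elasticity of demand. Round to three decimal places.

Q_d = 18.5 − 4.16(26.5) + 0.04(1600) + 3.84(47) = 18.5 − 110.24 + 64 + 180.48 = 152.74.
∂Q_d/∂Y = +0.04, so E_I = 0.04·(1600/152.74) ≈ 0.419.
E_I ∈ (0,1): normal good (necessity).

0.419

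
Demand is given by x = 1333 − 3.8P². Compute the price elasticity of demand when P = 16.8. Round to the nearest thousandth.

At P = 16.8, x = 260.488.
dx/dP = −2·3.8·P = −127.68.
Point elasticity E = (dx/dP)·(P/x) = -127.68 × 16.8/260.488 ≈ -8.235.
|E| > 1, so demand is elastic at this price.

-8.235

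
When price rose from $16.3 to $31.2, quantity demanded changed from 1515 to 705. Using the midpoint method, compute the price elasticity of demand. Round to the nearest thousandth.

%Δq = (705 − 1515)/[(1515 + 705)/2] = -810/1110 ≈ -0.7297.
%Δp = (31.2 − 16.3)/[(16.3 + 31.2)/2] = 14.9/23.75 ≈ 0.6274.
Arc elasticity E = %Δq/%Δp ≈ -0.7297/0.6274 ≈ -1.163.
|E| > 1: demand is elastic over this range.

-1.163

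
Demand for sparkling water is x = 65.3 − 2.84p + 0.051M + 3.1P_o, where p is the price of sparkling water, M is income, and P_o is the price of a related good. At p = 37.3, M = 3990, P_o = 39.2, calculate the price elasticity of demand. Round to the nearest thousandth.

First evaluate x: 65.3 − 2.84(37.3) + 0.051(3990) + 3.1(39.2) = 65.3 − 105.932 + 203.49 + 121.52 = 284.378.
∂x/∂p = −2.84, so E_p = (−2.84)·(37.3/284.378) ≈ -0.373.
|E_p| < 1: demand is inelastic.

-0.373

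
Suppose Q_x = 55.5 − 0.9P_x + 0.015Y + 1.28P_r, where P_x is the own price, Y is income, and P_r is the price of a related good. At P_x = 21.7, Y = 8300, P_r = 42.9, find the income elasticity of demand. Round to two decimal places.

0.58

At the given point, Q_x = 55.5 − 0.9(21.7) + 0.015(8300) + 1.28(42.9) = 55.5 − 19.53 + 124.5 + 54.912 = 215.382.
∂Q_x/∂Y = +0.015, so E_I = 0.015·(8300/215.382) ≈ 0.58.
E_I ∈ (0,1): normal good (necessity).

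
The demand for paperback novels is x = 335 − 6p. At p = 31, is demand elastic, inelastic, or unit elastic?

At p = 31, x = 149.
dx/dp = −6.
Point elasticity E = (dx/dp)·(p/x) = -6 × 31/149 ≈ -1.248.
|E| ≈ 1.248 > 1, so demand is elastic.

elastic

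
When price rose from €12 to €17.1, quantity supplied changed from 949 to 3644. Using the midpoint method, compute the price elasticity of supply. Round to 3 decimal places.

3.348

%Δq = (3644 − 949)/[(949 + 3644)/2] = 2695/2296.5 ≈ 1.1735.
%ΔP = (17.1 − 12)/[(12 + 17.1)/2] = 5.1/14.55 ≈ 0.3505.
Arc elasticity E = %Δq/%ΔP ≈ 1.1735/0.3505 ≈ 3.348.
|E| > 1: supply is elastic over this range.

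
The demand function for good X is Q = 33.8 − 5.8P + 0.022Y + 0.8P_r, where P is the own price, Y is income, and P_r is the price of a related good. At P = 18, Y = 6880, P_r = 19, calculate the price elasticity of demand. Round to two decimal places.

-1.09

Q = 33.8 − 5.8(18) + 0.022(6880) + 0.8(19) = 33.8 − 104.4 + 151.36 + 15.2 = 95.96.
∂Q/∂P = −5.8, so E_p = (−5.8)·(18/95.96) ≈ -1.09.
|E_p| > 1: demand is elastic.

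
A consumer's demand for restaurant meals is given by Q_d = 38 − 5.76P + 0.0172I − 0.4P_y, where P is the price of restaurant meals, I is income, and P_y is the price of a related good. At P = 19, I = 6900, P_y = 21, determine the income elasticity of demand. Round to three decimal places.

3.056

Evaluating quantity at (P, I, P_y) gives Q_d = 38 − 5.76(19) + 0.0172(6900) − 0.4(21) = 38 − 109.44 + 118.68 − 8.4 = 38.84.
∂Q_d/∂I = +0.0172, so E_I = 0.0172·(6900/38.84) ≈ 3.056.
E_I > 1: normal good (luxury).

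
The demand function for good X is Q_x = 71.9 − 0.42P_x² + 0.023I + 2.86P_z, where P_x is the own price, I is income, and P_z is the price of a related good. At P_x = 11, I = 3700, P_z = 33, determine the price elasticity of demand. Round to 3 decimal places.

First evaluate Q_x: 71.9 − 0.42(11)² + 0.023(3700) + 2.86(33) = 71.9 − 50.82 + 85.1 + 94.38 = 200.56.
∂Q_x/∂P_x = −2·0.42·P_x = -9.24, so E_p = -9.24·(11/200.56) ≈ -0.507.
|E_p| < 1: demand is inelastic.

-0.507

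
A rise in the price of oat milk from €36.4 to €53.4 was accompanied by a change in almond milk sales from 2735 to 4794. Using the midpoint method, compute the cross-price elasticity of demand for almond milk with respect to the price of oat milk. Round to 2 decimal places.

%ΔQ_x = (4794 − 2735)/[(2735+4794)/2] = 2059/3764.5 ≈ 0.5470.
%ΔP_y = (53.4 − 36.4)/[(36.4+53.4)/2] ≈ 0.3786.
E_xy = 0.5470/0.3786 ≈ 1.44.
E_xy > 0, so almond milk and oat milk are substitutes.

1.44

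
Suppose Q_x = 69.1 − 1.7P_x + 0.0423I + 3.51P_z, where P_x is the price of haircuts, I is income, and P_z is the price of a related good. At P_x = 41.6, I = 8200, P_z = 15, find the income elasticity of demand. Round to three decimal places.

First evaluate Q_x: 69.1 − 1.7(41.6) + 0.0423(8200) + 3.51(15) = 69.1 − 70.72 + 346.86 + 52.65 = 397.89.
∂Q_x/∂I = +0.0423, so E_I = 0.0423·(8200/397.89) ≈ 0.872.
E_I ∈ (0,1): normal good (necessity).

0.872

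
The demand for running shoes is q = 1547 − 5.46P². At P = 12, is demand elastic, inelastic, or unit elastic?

At P = 12, q = 760.76.
dq/dP = −2·5.46·P = −131.04.
Point elasticity E = (dq/dP)·(P/q) = -131.04 × 12/760.76 ≈ -2.067.
|E| ≈ 2.067 > 1, so demand is elastic.

elastic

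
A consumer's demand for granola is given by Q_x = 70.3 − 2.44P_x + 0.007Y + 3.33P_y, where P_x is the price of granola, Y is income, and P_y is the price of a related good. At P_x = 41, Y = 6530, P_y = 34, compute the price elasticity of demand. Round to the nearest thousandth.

-0.774

Substituting, Q_x = 70.3 − 2.44(41) + 0.007(6530) + 3.33(34) = 70.3 − 100.04 + 45.71 + 113.22 = 129.19.
∂Q_x/∂P_x = −2.44, so E_p = (−2.44)·(41/129.19) ≈ -0.774.
|E_p| < 1: demand is inelastic.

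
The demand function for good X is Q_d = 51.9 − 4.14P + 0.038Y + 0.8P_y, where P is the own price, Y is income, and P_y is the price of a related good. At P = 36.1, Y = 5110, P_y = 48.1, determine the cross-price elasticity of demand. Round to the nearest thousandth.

At the given point, Q_d = 51.9 − 4.14(36.1) + 0.038(5110) + 0.8(48.1) = 51.9 − 149.454 + 194.18 + 38.48 = 135.106.
∂Q_d/∂P_y = +0.8, so E_xy = 0.8·(48.1/135.106) ≈ 0.285.
E_xy > 0: the goods are substitutes.

0.285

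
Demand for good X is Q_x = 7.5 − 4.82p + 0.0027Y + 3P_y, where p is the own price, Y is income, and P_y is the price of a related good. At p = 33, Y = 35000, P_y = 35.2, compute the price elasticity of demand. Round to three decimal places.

-3.277

Substituting, Q_x = 7.5 − 4.82(33) + 0.0027(35000) + 3(35.2) = 7.5 − 159.06 + 94.5 + 105.6 = 48.54.
∂Q_x/∂p = −4.82, so E_p = (−4.82)·(33/48.54) ≈ -3.277.
|E_p| > 1: demand is elastic.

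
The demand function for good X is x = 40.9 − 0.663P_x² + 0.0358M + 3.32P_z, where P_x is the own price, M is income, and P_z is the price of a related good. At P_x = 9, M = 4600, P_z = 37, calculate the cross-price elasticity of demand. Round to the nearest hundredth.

0.45

Evaluating quantity at (P_x, M, P_z) gives x = 40.9 − 0.663(9)² + 0.0358(4600) + 3.32(37) = 40.9 − 53.703 + 164.68 + 122.84 = 274.717.
∂x/∂P_z = +3.32, so E_xy = 3.32·(37/274.717) ≈ 0.45.
E_xy > 0: the goods are substitutes.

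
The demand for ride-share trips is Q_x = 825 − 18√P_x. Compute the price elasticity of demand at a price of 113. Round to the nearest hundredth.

At P_x = 113, Q_x = 633.6574.
dQ_x/dP_x = −18/(2√P_x) = −18/(2·10.6301).
Point elasticity E = (dQ_x/dP_x)·(P_x/Q_x) = -0.8466 × 113/633.6574 ≈ -0.15.
|E| < 1, so demand is inelastic at this price.

-0.15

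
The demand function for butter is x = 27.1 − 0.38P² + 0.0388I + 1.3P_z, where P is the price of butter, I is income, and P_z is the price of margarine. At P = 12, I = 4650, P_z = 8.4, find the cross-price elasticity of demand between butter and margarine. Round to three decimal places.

At the given point, x = 27.1 − 0.38(12)² + 0.0388(4650) + 1.3(8.4) = 27.1 − 54.72 + 180.42 + 10.92 = 163.72.
∂x/∂P_z = +1.3, so E_xy = 1.3·(8.4/163.72) ≈ 0.067.
E_xy > 0: the goods are substitutes.

0.067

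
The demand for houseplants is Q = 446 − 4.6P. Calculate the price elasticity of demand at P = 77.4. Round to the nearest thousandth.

-3.958

At P = 77.4, Q = 89.96.
dQ/dP = −4.6.
Point elasticity E = (dQ/dP)·(P/Q) = -4.6 × 77.4/89.96 ≈ -3.958.
|E| > 1, so demand is elastic at this price.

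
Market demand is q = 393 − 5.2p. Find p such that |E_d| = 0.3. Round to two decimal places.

Set −bp/(a − bp) = −0.3 ⇒ bp = 0.3(a − bp) ⇒ bp(1+0.3) = 0.3·a.
p = 0.3·393/(5.2·1.3) ≈ 17.44.

17.44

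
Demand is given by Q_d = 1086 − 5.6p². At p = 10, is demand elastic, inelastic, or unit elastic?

elastic

At p = 10, Q_d = 526.
dQ_d/dp = −2·5.6·p = −112.
Point elasticity E = (dQ_d/dp)·(p/Q_d) = -112 × 10/526 ≈ -2.129.
|E| ≈ 2.129 > 1, so demand is elastic.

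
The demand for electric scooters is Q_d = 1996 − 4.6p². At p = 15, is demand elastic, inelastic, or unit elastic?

At p = 15, Q_d = 961.
dQ_d/dp = −2·4.6·p = −138.
Point elasticity E = (dQ_d/dp)·(p/Q_d) = -138 × 15/961 ≈ -2.154.
|E| ≈ 2.154 > 1, so demand is elastic.

elastic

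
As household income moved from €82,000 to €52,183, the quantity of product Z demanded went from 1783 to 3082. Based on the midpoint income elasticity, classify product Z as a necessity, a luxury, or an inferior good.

%ΔQ = (3082 − 1783)/[(1783+3082)/2] = 1299/2432.5 ≈ 0.5340.
%ΔM = (52,183 − 82,000)/[(82,000+52,183)/2] = -29817/67091.5 ≈ -0.4444.
E_I = %ΔQ/%ΔM ≈ -1.202.
E_I < 0: inferior good.

inferior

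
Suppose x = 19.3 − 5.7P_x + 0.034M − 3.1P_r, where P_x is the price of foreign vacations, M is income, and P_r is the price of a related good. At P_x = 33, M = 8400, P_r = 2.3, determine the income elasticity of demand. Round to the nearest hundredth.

x = 19.3 − 5.7(33) + 0.034(8400) − 3.1(2.3) = 19.3 − 188.1 + 285.6 − 7.13 = 109.67.
∂x/∂M = +0.034, so E_I = 0.034·(8400/109.67) ≈ 2.60.
E_I > 1: normal good (luxury).

2.60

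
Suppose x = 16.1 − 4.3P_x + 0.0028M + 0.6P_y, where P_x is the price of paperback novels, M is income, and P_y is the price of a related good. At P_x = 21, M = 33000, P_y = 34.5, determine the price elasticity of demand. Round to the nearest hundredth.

-2.32

At the given point, x = 16.1 − 4.3(21) + 0.0028(33000) + 0.6(34.5) = 16.1 − 90.3 + 92.4 + 20.7 = 38.9.
∂x/∂P_x = −4.3, so E_p = (−4.3)·(21/38.9) ≈ -2.32.
|E_p| > 1: demand is elastic.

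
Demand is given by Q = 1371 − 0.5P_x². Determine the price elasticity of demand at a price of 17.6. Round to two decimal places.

At P_x = 17.6, Q = 1216.12.
dQ/dP_x = −2·0.5·P_x = −17.6.
Point elasticity E = (dQ/dP_x)·(P_x/Q) = -17.6 × 17.6/1216.12 ≈ -0.25.
|E| < 1, so demand is inelastic at this price.

-0.25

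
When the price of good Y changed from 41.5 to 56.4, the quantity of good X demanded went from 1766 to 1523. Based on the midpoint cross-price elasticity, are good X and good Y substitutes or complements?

%ΔQ_x = (1523 − 1766)/[(1766+1523)/2] = -243/1644.5 ≈ -0.1478.
%ΔP_y = (56.4 − 41.5)/[(41.5+56.4)/2] ≈ 0.3044.
E_xy = -0.1478/0.3044 ≈ -0.485.
E_xy < 0, so the goods are complements.

complements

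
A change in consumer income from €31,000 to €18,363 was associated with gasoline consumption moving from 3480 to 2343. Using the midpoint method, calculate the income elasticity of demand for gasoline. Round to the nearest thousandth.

%ΔQ = (2343 − 3480)/[(3480+2343)/2] = -1137/2911.5 ≈ -0.3905.
%ΔM = (18,363 − 31,000)/[(31,000+18,363)/2] = -12637/24681.5 ≈ -0.5120.
E_I = %ΔQ/%ΔM ≈ 0.763.
E_I ∈ (0,1): normal good (necessity).

0.763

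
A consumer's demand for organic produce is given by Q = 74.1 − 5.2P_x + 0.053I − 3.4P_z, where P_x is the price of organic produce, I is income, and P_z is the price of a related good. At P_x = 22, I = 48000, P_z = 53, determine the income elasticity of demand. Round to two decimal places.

1.09

Q = 74.1 − 5.2(22) + 0.053(48000) − 3.4(53) = 74.1 − 114.4 + 2544 − 180.2 = 2323.5.
∂Q/∂I = +0.053, so E_I = 0.053·(48000/2323.5) ≈ 1.09.
E_I > 1: normal good (luxury).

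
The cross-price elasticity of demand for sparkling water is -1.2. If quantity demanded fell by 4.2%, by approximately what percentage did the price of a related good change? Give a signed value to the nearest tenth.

%ΔQ ≈ E × %ΔP_y ⇒ %ΔP_y = %ΔQ / E = (-4.2%)/(-1.2) = 3.5%.

3.5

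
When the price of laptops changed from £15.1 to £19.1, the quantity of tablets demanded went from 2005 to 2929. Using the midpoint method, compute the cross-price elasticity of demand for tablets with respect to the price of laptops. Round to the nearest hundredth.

%ΔQ_x = (2929 − 2005)/[(2005+2929)/2] = 924/2467 ≈ 0.3745.
%ΔP_y = (19.1 − 15.1)/[(15.1+19.1)/2] ≈ 0.2339.
E_xy = 0.3745/0.2339 ≈ 1.60.
E_xy > 0, so tablets and laptops are substitutes.

1.60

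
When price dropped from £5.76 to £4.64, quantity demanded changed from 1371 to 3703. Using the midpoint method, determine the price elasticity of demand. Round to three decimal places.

-4.268

%Δq = (3703 − 1371)/[(1371 + 3703)/2] = 2332/2537 ≈ 0.9192.
%Δp = (4.64 − 5.76)/[(5.76 + 4.64)/2] = -1.12/5.2 ≈ -0.2154.
Arc elasticity E = %Δq/%Δp ≈ 0.9192/-0.2154 ≈ -4.268.
|E| > 1: demand is elastic over this range.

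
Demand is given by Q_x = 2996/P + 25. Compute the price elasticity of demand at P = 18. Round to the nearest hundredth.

-0.87

At P = 18, Q_x = 191.4444.
dQ_x/dP = −2996/P² = −9.2469.
Point elasticity E = (dQ_x/dP)·(P/Q_x) = -9.2469 × 18/191.4444 ≈ -0.87.
|E| < 1, so demand is inelastic at this price.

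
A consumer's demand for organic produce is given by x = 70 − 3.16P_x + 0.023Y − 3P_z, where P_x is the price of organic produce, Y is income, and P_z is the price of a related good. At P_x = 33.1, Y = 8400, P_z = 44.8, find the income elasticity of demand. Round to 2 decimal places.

Evaluating quantity at (P_x, Y, P_z) gives x = 70 − 3.16(33.1) + 0.023(8400) − 3(44.8) = 70 − 104.596 + 193.2 − 134.4 = 24.204.
∂x/∂Y = +0.023, so E_I = 0.023·(8400/24.204) ≈ 7.98.
E_I > 1: normal good (luxury).

7.98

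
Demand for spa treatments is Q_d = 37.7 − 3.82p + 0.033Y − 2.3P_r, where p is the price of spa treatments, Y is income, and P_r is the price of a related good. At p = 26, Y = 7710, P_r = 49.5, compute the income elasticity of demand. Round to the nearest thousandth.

3.222

Q_d = 37.7 − 3.82(26) + 0.033(7710) − 2.3(49.5) = 37.7 − 99.32 + 254.43 − 113.85 = 78.96.
∂Q_d/∂Y = +0.033, so E_I = 0.033·(7710/78.96) ≈ 3.222.
E_I > 1: normal good (luxury).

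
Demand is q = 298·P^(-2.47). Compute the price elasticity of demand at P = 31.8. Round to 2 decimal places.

-2.47

For a Cobb–Douglas (constant-elasticity) form q = A·P^α·…, the elasticity with respect to P equals the exponent α at every point.
Here the exponent on P is -2.47, so the price elasticity of demand is -2.47.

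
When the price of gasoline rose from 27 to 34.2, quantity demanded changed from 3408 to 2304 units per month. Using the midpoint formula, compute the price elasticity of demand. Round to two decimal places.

-1.64

%Δq = (2304 − 3408)/[(3408 + 2304)/2] = -1104/2856 ≈ -0.3866.
%Δp = (34.2 − 27)/[(27 + 34.2)/2] = 7.2/30.6 ≈ 0.2353.
Arc elasticity E = %Δq/%Δp ≈ -0.3866/0.2353 ≈ -1.64.
|E| > 1: demand is elastic over this range.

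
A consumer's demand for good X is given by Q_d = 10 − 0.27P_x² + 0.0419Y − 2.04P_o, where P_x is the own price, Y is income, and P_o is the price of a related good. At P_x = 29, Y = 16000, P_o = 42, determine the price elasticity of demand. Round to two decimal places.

-1.24

At the given point, Q_d = 10 − 0.27(29)² + 0.0419(16000) − 2.04(42) = 10 − 227.07 + 670.4 − 85.68 = 367.65.
∂Q_d/∂P_x = −2·0.27·P_x = -15.66, so E_p = -15.66·(29/367.65) ≈ -1.24.
|E_p| > 1: demand is elastic.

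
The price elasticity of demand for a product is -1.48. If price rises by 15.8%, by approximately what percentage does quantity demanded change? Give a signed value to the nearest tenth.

%ΔQ ≈ E × %ΔP = (-1.48) × (15.8%) ≈ -23.4%.

-23.4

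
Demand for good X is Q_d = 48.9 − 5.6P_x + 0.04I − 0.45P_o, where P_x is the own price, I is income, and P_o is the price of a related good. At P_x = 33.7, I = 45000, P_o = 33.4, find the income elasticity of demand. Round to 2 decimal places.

Evaluating quantity at (P_x, I, P_o) gives Q_d = 48.9 − 5.6(33.7) + 0.04(45000) − 0.45(33.4) = 48.9 − 188.72 + 1800 − 15.03 = 1645.15.
∂Q_d/∂I = +0.04, so E_I = 0.04·(45000/1645.15) ≈ 1.09.
E_I > 1: normal good (luxury).

1.09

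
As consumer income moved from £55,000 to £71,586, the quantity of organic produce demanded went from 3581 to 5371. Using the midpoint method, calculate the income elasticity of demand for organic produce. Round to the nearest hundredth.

%ΔQ = (5371 − 3581)/[(3581+5371)/2] = 1790/4476 ≈ 0.3999.
%ΔI = (71,586 − 55,000)/[(55,000+71,586)/2] = 16586/63293 ≈ 0.2621.
E_I = %ΔQ/%ΔI ≈ 1.53.
E_I > 1: normal good (luxury).

1.53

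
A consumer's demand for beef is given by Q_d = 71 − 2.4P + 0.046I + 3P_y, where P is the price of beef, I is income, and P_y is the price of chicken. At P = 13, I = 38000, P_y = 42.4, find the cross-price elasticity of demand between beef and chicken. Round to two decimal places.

0.07

Substituting, Q_d = 71 − 2.4(13) + 0.046(38000) + 3(42.4) = 71 − 31.2 + 1748 + 127.2 = 1915.
∂Q_d/∂P_y = +3, so E_xy = 3·(42.4/1915) ≈ 0.07.
E_xy > 0: the goods are substitutes.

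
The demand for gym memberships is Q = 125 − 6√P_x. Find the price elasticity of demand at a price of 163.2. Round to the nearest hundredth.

At P_x = 163.2, Q = 48.3501.
dQ/dP_x = −6/(2√P_x) = −6/(2·12.775).
Point elasticity E = (dQ/dP_x)·(P_x/Q) = -0.2348 × 163.2/48.3501 ≈ -0.79.
|E| < 1, so demand is inelastic at this price.

-0.79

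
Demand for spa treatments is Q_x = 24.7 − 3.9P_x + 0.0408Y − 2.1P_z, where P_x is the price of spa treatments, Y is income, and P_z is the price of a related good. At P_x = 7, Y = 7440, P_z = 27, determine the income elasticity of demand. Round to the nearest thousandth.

First evaluate Q_x: 24.7 − 3.9(7) + 0.0408(7440) − 2.1(27) = 24.7 − 27.3 + 303.552 − 56.7 = 244.252.
∂Q_x/∂Y = +0.0408, so E_I = 0.0408·(7440/244.252) ≈ 1.243.
E_I > 1: normal good (luxury).

1.243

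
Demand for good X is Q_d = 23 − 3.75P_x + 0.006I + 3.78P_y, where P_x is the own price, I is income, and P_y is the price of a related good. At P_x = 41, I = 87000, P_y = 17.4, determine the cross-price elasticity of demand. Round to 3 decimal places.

Q_d = 23 − 3.75(41) + 0.006(87000) + 3.78(17.4) = 23 − 153.75 + 522 + 65.772 = 457.022.
∂Q_d/∂P_y = +3.78, so E_xy = 3.78·(17.4/457.022) ≈ 0.144.
E_xy > 0: the goods are substitutes.

0.144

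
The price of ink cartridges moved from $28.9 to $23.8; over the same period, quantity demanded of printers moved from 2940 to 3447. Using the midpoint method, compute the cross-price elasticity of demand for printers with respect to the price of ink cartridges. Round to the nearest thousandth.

%ΔQ_x = (3447 − 2940)/[(2940+3447)/2] = 507/3193.5 ≈ 0.1588.
%ΔP_y = (23.8 − 28.9)/[(28.9+23.8)/2] ≈ -0.1935.
E_xy = 0.1588/-0.1935 ≈ -0.820.
E_xy < 0, so printers and ink cartridges are complements.

-0.820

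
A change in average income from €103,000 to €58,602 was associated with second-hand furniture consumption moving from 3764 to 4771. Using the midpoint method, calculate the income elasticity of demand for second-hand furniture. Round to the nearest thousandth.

%ΔQ = (4771 − 3764)/[(3764+4771)/2] = 1007/4267.5 ≈ 0.2360.
%ΔY = (58,602 − 103,000)/[(103,000+58,602)/2] = -44398/80801 ≈ -0.5495.
E_I = %ΔQ/%ΔY ≈ -0.429.
E_I < 0: inferior good.

-0.429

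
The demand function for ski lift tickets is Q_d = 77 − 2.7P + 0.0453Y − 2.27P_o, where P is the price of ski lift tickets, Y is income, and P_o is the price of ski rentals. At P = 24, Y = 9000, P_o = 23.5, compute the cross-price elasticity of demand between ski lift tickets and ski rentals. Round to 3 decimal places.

-0.146

Evaluating quantity at (P, Y, P_o) gives Q_d = 77 − 2.7(24) + 0.0453(9000) − 2.27(23.5) = 77 − 64.8 + 407.7 − 53.345 = 366.555.
∂Q_d/∂P_o = −2.27, so E_xy = -2.27·(23.5/366.555) ≈ -0.146.
E_xy < 0: the goods are complements.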